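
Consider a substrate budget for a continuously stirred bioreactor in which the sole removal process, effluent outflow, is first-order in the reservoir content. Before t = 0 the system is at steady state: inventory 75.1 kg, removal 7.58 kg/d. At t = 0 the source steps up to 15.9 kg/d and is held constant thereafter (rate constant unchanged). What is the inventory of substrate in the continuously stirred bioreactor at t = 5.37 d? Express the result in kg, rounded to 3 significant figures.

Residence time τ = M₀/F₀ = 9.908 d. The eventual steady state is M_∞ = M₀·(F₁/F₀) = 75.1 × 15.9/7.58 = 157.53 kg.
The anomaly ΔM(t) = M(t) − M_∞ decays as ΔM₀·e^(−t/τ) with ΔM₀ = 75.1 − 157.53 = −82.43 kg.
At t = 5.37 d, e^(−t/τ) = e^(−0.5420) = 0.5816, so ΔM = −47.94 kg and M = 157.53 − 47.94 = 109.59 kg.

110 kg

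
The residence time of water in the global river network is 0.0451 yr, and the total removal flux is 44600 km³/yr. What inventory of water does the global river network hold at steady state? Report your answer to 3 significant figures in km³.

τ = M/F ⇒ M = τ × F = 0.0451 × 44600 = 2011 km³.

2010 km³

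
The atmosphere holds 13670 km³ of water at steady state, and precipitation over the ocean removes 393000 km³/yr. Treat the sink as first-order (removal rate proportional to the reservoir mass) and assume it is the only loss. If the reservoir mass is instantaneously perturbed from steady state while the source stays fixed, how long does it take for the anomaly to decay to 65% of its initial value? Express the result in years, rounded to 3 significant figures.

For a linear reservoir the anomaly decays as exp(−t/τ) with τ = M/F = 13670/393000 = 0.03478 yr.
exp(−t/τ) = 0.65 ⇒ t = −τ ln(0.65) = 0.03478 × 0.4308 = 0.01498 yr.

0.0150 yr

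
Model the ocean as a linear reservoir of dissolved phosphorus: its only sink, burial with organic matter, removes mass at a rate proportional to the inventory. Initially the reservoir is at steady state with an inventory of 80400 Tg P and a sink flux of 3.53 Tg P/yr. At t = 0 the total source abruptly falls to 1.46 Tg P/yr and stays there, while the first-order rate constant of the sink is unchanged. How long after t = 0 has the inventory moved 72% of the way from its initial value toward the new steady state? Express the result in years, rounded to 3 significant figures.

τ = M₀/F₀ = 80400/3.53 = 22780 yr.
The remaining gap fraction is e^(−t/τ); 72% covered ⇒ e^(−t/τ) = 0.280.
t = −τ ln(0.280) = 22780 × 1.273 = 28990 yr.

29000 yr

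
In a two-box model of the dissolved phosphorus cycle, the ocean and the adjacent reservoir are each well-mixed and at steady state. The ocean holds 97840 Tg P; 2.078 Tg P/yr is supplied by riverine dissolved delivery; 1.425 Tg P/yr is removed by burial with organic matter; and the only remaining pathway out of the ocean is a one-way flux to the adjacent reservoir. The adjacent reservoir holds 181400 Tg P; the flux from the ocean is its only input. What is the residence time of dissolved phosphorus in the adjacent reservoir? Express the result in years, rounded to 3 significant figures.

278000 yr

Balance the ocean: ΣF_in = 2.0780 Tg P/yr.
Flux to the adjacent reservoir = ΣF_in − (1.425) = 0.65300 Tg P/yr.
At steady state the output of the adjacent reservoir equals its input, 0.65300 Tg P/yr.
τ = M / F = 181400 / 0.65300 = 277800 yr.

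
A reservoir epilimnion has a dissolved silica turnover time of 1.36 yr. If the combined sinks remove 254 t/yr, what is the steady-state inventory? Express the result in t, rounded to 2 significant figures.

τ = M/F ⇒ M = τ × F = 1.36 × 254 = 345.4 t.

350 t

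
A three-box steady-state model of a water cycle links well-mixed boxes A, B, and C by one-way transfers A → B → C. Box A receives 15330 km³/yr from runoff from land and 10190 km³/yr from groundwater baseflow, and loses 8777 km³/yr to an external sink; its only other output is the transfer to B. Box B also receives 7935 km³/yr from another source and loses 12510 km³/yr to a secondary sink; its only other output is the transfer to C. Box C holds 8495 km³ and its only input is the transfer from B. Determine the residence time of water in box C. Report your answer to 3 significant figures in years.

Box A: F(A→B) = (15330 + 10190) − 8777 = 16743 km³/yr.
Box B: F(B→C) = (16743 + 7935) − 12510 = 12168 km³/yr.
Box C throughput = its input = 12168 km³/yr; τ = 8495 / 12168 = 0.6981 yr.

0.698 yr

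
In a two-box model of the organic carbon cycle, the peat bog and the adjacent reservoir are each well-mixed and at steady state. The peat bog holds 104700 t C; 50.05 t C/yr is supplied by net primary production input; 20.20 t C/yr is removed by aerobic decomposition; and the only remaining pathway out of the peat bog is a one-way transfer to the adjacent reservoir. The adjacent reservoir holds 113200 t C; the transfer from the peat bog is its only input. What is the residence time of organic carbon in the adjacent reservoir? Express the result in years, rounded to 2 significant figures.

3800 yr

Balance the peat bog: ΣF_in = 50.050 t C/yr.
Transfer to the adjacent reservoir = ΣF_in − (20.20) = 29.850 t C/yr.
At steady state the output of the adjacent reservoir equals its input, 29.850 t C/yr.
τ = M / F = 113200 / 29.850 = 3792 yr.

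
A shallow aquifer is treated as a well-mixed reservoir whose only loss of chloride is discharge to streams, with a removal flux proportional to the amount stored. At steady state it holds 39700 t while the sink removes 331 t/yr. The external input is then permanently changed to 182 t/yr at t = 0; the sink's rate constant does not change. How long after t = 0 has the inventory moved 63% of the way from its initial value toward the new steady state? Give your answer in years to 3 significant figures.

τ = M₀/F₀ = 39700/331 = 119.9 yr.
The remaining gap fraction is e^(−t/τ); 63% covered ⇒ e^(−t/τ) = 0.370.
t = −τ ln(0.370) = 119.9 × 0.9943 = 119.3 yr.

119 yr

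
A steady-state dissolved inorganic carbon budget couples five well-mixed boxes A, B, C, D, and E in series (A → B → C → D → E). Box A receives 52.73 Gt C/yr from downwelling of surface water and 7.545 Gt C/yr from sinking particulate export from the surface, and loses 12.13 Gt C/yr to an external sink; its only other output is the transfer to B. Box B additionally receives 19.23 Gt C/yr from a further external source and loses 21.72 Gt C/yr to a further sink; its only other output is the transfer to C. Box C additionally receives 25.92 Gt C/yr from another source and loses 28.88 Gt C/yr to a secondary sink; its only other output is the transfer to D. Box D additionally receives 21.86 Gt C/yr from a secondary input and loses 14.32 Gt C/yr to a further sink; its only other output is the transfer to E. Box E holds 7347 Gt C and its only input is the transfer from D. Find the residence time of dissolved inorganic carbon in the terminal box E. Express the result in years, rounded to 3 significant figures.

146 yr

Box A: F(A→B) = (52.73 + 7.545) − 12.13 = 48.145 Gt C/yr.
Box B: F(B→C) = (48.145 + 19.23) − 21.72 = 45.655 Gt C/yr.
Box C: F(C→D) = (45.655 + 25.92) − 28.88 = 42.695 Gt C/yr.
Box D: F(D→E) = (42.695 + 21.86) − 14.32 = 50.235 Gt C/yr.
Box E throughput = its input = 50.235 Gt C/yr; τ = 7347 / 50.235 = 146.3 yr.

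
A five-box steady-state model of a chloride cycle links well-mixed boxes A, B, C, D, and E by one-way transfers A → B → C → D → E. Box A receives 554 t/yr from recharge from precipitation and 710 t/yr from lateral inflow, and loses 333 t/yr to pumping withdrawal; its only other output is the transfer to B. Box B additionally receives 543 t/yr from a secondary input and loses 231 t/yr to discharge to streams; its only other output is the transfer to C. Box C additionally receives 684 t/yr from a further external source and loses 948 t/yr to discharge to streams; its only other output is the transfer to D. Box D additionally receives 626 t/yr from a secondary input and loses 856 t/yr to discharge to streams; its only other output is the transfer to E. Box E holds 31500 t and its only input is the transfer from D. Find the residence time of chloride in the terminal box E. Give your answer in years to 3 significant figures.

Box A: F(A→B) = (554 + 710) − 333 = 931.00 t/yr.
Box B: F(B→C) = (931.00 + 543) − 231 = 1243.0 t/yr.
Box C: F(C→D) = (1243.0 + 684) − 948 = 979.00 t/yr.
Box D: F(D→E) = (979.00 + 626) − 856 = 749.00 t/yr.
Box E throughput = its input = 749.00 t/yr; τ = 31500 / 749.00 = 42.06 yr.

42.1 yr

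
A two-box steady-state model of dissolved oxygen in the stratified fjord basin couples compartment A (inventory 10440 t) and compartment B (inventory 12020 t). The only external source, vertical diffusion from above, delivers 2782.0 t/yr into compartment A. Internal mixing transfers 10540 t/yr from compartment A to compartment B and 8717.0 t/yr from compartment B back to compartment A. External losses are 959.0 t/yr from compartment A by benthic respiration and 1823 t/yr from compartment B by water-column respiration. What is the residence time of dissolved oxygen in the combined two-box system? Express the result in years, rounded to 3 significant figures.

For the system as a whole, the A↔B exchange is internal and contributes nothing to the throughput; only the external sinks remove mass.
M_total = 10440 + 12020 = 22460 t.
ΣF_external_out = 959.0 + 1823 = 2782.0 t/yr.
τ = M_total / ΣF_ext = 22460 / 2782.0 = 8.073 yr.

8.07 yr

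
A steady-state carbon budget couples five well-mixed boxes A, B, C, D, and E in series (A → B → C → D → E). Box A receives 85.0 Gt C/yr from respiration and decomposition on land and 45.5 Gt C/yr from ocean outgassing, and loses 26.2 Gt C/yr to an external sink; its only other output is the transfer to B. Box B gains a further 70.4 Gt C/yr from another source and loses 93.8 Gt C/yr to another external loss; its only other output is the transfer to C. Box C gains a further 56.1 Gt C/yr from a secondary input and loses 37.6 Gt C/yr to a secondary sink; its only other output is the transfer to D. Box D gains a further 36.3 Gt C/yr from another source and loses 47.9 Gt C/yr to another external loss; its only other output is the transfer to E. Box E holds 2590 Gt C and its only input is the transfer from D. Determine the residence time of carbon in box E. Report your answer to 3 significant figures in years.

Box A: F(A→B) = (85.0 + 45.5) − 26.2 = 104.30 Gt C/yr.
Box B: F(B→C) = (104.30 + 70.4) − 93.8 = 80.900 Gt C/yr.
Box C: F(C→D) = (80.900 + 56.1) − 37.6 = 99.400 Gt C/yr.
Box D: F(D→E) = (99.400 + 36.3) − 47.9 = 87.800 Gt C/yr.
Box E throughput = its input = 87.800 Gt C/yr; τ = 2590 / 87.800 = 29.50 yr.

29.5 yr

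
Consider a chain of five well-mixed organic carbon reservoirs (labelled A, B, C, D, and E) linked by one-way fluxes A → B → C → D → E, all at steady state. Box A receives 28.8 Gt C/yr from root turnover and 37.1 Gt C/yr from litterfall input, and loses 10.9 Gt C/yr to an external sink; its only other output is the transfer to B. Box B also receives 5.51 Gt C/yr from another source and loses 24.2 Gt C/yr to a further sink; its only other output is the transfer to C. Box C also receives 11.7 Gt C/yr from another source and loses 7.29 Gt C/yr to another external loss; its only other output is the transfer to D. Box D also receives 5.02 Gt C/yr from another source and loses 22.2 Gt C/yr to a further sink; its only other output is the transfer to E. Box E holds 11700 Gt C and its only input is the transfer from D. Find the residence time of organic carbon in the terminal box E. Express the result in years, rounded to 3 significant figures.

Box A: F(A→B) = (28.8 + 37.1) − 10.9 = 55.000 Gt C/yr.
Box B: F(B→C) = (55.000 + 5.51) − 24.2 = 36.310 Gt C/yr.
Box C: F(C→D) = (36.310 + 11.7) − 7.29 = 40.720 Gt C/yr.
Box D: F(D→E) = (40.720 + 5.02) − 22.2 = 23.540 Gt C/yr.
Box E throughput = its input = 23.540 Gt C/yr; τ = 11700 / 23.540 = 497.0 yr.

497 yr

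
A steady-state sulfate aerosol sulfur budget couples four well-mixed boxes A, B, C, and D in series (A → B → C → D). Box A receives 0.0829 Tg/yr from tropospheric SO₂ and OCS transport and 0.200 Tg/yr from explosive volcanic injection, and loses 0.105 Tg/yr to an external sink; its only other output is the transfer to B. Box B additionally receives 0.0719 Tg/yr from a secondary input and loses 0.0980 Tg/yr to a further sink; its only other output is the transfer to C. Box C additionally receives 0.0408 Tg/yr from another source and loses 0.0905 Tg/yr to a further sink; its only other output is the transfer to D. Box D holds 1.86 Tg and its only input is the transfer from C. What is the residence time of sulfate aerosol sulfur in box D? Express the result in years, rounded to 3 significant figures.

Box A: F(A→B) = (0.0829 + 0.200) − 0.105 = 0.17790 Tg/yr.
Box B: F(B→C) = (0.17790 + 0.0719) − 0.0980 = 0.15180 Tg/yr.
Box C: F(C→D) = (0.15180 + 0.0408) − 0.0905 = 0.10210 Tg/yr.
Box D throughput = its input = 0.10210 Tg/yr; τ = 1.86 / 0.10210 = 18.22 yr.

18.2 yr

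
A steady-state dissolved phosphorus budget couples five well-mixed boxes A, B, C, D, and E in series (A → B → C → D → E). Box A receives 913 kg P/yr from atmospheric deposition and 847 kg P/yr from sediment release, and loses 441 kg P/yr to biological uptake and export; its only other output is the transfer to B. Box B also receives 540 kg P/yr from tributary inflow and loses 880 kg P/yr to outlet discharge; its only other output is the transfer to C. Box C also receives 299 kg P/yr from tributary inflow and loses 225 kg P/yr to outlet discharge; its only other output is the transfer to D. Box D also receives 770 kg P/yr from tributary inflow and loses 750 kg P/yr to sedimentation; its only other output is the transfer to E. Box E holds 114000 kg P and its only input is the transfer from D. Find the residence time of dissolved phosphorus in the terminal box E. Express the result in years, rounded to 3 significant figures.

106 yr

Box A: F(A→B) = (913 + 847) − 441 = 1319.0 kg P/yr.
Box B: F(B→C) = (1319.0 + 540) − 880 = 979.00 kg P/yr.
Box C: F(C→D) = (979.00 + 299) − 225 = 1053.0 kg P/yr.
Box D: F(D→E) = (1053.0 + 770) − 750 = 1073.0 kg P/yr.
Box E throughput = its input = 1073.0 kg P/yr; τ = 114000 / 1073.0 = 106.2 yr.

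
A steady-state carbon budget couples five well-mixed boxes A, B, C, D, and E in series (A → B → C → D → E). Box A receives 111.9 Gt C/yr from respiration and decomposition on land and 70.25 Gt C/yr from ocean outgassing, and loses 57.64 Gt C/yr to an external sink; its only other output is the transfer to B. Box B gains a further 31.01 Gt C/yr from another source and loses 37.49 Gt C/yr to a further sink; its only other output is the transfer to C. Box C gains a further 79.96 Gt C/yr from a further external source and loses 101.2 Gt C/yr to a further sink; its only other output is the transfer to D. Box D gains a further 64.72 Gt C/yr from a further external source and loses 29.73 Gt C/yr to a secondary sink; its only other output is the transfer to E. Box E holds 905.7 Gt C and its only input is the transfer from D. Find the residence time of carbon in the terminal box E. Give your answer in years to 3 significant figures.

Box A: F(A→B) = (111.9 + 70.25) − 57.64 = 124.51 Gt C/yr.
Box B: F(B→C) = (124.51 + 31.01) − 37.49 = 118.03 Gt C/yr.
Box C: F(C→D) = (118.03 + 79.96) − 101.2 = 96.790 Gt C/yr.
Box D: F(D→E) = (96.790 + 64.72) − 29.73 = 131.78 Gt C/yr.
Box E throughput = its input = 131.78 Gt C/yr; τ = 905.7 / 131.78 = 6.873 yr.

6.87 yr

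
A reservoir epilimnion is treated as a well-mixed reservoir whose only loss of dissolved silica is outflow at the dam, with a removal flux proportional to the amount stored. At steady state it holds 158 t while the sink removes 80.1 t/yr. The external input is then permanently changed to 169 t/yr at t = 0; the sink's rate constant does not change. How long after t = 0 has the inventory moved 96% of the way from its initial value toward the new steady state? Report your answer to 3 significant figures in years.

6.35 yr

τ = M₀/F₀ = 158/80.1 = 1.973 yr.
The remaining gap fraction is e^(−t/τ); 96% covered ⇒ e^(−t/τ) = 0.0400.
t = −τ ln(0.0400) = 1.973 × 3.219 = 6.349 yr.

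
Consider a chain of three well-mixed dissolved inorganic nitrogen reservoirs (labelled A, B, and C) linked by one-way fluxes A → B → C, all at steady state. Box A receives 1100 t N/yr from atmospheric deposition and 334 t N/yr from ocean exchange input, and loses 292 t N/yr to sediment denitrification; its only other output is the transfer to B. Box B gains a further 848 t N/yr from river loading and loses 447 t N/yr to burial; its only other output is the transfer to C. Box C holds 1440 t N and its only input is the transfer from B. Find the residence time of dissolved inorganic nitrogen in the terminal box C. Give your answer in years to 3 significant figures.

0.933 yr

Box A: F(A→B) = (1100 + 334) − 292 = 1142.0 t N/yr.
Box B: F(B→C) = (1142.0 + 848) − 447 = 1543.0 t N/yr.
Box C throughput = its input = 1543.0 t N/yr; τ = 1440 / 1543.0 = 0.9332 yr.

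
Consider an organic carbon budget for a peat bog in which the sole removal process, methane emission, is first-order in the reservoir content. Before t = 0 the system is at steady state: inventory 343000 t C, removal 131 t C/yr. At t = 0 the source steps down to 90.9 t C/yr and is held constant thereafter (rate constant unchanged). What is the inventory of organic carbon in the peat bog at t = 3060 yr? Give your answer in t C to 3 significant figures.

τ = M₀/F₀ = 343000/131 = 2618 yr; rate constant k = 1/τ.
New steady state M_∞ = F₁/k = F₁·τ = 90.9 × 2618 = 238010 t C.
M(t) = M_∞ + (M₀ − M_∞)·e^(−t/τ); t/τ = 3060/2618 = 1.169, so e^(−t/τ) = 0.3108.
M(t) = 238010 + 105000 × 0.3108 = 270630 t C.

271000 t C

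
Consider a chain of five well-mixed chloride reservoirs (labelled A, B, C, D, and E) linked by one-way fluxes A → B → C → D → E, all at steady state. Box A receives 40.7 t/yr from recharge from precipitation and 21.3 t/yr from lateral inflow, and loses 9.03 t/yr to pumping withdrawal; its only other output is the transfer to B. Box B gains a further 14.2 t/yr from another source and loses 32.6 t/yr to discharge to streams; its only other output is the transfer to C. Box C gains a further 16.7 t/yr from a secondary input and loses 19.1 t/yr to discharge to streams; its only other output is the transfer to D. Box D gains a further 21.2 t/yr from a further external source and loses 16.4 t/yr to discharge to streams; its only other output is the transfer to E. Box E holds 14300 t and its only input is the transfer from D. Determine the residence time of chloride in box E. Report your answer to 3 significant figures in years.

Box A: F(A→B) = (40.7 + 21.3) − 9.03 = 52.970 t/yr.
Box B: F(B→C) = (52.970 + 14.2) − 32.6 = 34.570 t/yr.
Box C: F(C→D) = (34.570 + 16.7) − 19.1 = 32.170 t/yr.
Box D: F(D→E) = (32.170 + 21.2) − 16.4 = 36.970 t/yr.
Box E throughput = its input = 36.970 t/yr; τ = 14300 / 36.970 = 386.8 yr.

387 yr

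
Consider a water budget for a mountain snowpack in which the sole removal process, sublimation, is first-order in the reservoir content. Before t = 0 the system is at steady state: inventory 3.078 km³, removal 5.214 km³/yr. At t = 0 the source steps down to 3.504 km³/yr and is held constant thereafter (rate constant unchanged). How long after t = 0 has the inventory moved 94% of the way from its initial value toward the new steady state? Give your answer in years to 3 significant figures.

1.66 yr

τ = M₀/F₀ = 3.078/5.214 = 0.5903 yr.
The remaining gap fraction is e^(−t/τ); 94% covered ⇒ e^(−t/τ) = 0.0600.
t = −τ ln(0.0600) = 0.5903 × 2.813 = 1.661 yr.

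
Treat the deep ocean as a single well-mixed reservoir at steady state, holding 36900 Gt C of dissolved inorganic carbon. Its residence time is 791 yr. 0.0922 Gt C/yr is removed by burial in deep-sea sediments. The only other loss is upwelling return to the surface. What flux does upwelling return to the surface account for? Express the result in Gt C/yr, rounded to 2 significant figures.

47 Gt C/yr

Total removal F = M/τ = 36900 / 791 = 46.65 Gt C/yr.
Upwelling return to the surface = F − (0.0922) = 46.65 − 0.09220 = 46.56 Gt C/yr.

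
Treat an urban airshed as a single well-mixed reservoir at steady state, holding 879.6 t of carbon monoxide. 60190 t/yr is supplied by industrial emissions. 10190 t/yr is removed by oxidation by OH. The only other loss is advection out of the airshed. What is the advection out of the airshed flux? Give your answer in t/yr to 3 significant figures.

50000 t/yr

At steady state ΣF_in = ΣF_out.
ΣF_in = 60190 t/yr.
Advection out of the airshed flux = ΣF_in − (10190) = 60190 − 10190 = 50000 t/yr.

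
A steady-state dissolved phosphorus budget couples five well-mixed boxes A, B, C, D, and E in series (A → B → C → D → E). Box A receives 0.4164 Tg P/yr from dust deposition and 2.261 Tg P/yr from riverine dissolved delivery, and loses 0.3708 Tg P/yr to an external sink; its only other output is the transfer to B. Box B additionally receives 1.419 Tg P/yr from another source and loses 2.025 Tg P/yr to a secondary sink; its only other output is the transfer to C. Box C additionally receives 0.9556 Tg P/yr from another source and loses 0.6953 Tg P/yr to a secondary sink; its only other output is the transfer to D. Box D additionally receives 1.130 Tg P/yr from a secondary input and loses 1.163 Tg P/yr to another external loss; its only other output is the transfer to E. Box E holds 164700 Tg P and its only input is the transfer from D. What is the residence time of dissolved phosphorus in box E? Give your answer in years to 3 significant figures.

Box A: F(A→B) = (0.4164 + 2.261) − 0.3708 = 2.3066 Tg P/yr.
Box B: F(B→C) = (2.3066 + 1.419) − 2.025 = 1.7006 Tg P/yr.
Box C: F(C→D) = (1.7006 + 0.9556) − 0.6953 = 1.9609 Tg P/yr.
Box D: F(D→E) = (1.9609 + 1.130) − 1.163 = 1.9279 Tg P/yr.
Box E throughput = its input = 1.9279 Tg P/yr; τ = 164700 / 1.9279 = 85430 yr.

85400 yr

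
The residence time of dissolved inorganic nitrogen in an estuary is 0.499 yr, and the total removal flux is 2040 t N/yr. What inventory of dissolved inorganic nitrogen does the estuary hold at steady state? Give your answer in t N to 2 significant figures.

τ = M/F ⇒ M = τ × F = 0.499 × 2040 = 1018 t N.

1000 t N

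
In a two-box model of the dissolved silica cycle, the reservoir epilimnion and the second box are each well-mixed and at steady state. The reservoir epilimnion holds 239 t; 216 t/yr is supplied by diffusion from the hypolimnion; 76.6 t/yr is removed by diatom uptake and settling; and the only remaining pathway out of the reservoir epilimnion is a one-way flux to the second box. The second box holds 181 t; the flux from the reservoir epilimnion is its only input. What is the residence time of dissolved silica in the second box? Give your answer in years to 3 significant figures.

1.30 yr

Balance the reservoir epilimnion: ΣF_in = 216.00 t/yr.
Flux to the second box = ΣF_in − (76.6) = 139.40 t/yr.
At steady state the output of the second box equals its input, 139.40 t/yr.
τ = M / F = 181 / 139.40 = 1.298 yr.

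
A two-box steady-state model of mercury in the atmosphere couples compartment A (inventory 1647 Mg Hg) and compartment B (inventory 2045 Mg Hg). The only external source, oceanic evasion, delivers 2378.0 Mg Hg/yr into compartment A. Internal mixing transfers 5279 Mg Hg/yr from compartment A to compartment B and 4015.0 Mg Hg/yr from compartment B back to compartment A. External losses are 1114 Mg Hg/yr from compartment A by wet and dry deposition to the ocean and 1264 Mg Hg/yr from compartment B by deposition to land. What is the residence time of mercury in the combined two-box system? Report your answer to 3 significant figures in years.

Treat the two boxes together as one reservoir: the mixing fluxes between them are internal recycling, so τ = ΣM / Σ(external losses).
M_total = 1647 + 2045 = 3692.0 Mg Hg.
ΣF_external_out = 1114 + 1264 = 2378.0 Mg Hg/yr.
τ = M_total / ΣF_ext = 3692.0 / 2378.0 = 1.553 yr.

1.55 yr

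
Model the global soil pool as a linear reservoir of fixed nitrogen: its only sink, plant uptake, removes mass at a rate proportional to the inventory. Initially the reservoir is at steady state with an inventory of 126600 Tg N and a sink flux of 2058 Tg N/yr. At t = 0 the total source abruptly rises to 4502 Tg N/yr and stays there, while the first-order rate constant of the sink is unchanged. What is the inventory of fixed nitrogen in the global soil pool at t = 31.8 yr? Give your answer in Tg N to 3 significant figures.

187000 Tg N

The sink rate constant is k = F₀/M₀ = 2058/126600 = 0.01626 yr⁻¹.
Solving dM/dt = F₁ − kM with M(0) = M₀ gives M(t) = F₁/k + (M₀ − F₁/k)·e^(−kt).
F₁/k = 4502/0.01626 = 276950 Tg N; kt = 0.01626 × 31.8 = 0.5169, e^(−kt) = 0.5963.
M(31.8) = 276950 + (126600 − 276950) × 0.5963 = 276950 − 89660 = 187290 Tg N.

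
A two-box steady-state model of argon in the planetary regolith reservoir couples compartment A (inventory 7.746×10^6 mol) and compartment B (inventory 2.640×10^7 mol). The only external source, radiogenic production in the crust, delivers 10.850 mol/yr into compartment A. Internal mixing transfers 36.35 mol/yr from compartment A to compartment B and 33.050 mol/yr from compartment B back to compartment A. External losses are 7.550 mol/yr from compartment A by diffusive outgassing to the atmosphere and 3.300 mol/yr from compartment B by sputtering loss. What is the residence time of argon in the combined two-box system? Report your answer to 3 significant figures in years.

For the system as a whole, the A↔B exchange is internal and contributes nothing to the throughput; only the external sinks remove mass.
M_total = 7.746×10^6 + 2.640×10^7 = 3.4146×10^7 mol.
ΣF_external_out = 7.550 + 3.300 = 10.850 mol/yr.
τ = M_total / ΣF_ext = 3.4146×10^7 / 10.850 = 3.147×10^6 yr.

3.15×10^6 yr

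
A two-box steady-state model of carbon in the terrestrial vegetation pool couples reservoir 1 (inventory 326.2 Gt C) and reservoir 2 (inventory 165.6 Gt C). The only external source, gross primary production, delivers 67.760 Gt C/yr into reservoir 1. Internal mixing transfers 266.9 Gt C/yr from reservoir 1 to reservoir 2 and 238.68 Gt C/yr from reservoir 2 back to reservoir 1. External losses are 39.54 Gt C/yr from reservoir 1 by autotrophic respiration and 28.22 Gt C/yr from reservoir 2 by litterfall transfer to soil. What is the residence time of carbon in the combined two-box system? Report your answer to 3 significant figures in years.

7.26 yr

For the system as a whole, the A↔B exchange is internal and contributes nothing to the throughput; only the external sinks remove mass.
M_total = 326.2 + 165.6 = 491.80 Gt C.
ΣF_external_out = 39.54 + 28.22 = 67.760 Gt C/yr.
τ = M_total / ΣF_ext = 491.80 / 67.760 = 7.258 yr.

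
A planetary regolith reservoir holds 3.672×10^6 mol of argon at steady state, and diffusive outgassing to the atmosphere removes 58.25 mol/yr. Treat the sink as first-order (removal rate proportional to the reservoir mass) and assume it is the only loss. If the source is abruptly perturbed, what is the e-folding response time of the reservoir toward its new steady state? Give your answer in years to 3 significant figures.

For a linear reservoir the response time equals the residence time τ = M/F.
τ = 3.672×10^6 / 58.25 = 63040 yr.

63000 yr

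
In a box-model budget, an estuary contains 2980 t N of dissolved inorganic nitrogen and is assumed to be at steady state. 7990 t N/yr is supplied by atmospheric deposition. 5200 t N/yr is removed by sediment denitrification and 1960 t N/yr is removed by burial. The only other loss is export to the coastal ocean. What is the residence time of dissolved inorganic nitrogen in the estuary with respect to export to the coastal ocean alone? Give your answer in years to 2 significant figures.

At steady state ΣF_in = ΣF_out.
ΣF_in = 7990.0 t N/yr.
Export to the coastal ocean flux = ΣF_in − (5200 + 1960) = 7990.0 − 7160 = 830.0 t N/yr.
τ = M / F = 2980 / 830.0 = 3.590 yr.

3.6 yr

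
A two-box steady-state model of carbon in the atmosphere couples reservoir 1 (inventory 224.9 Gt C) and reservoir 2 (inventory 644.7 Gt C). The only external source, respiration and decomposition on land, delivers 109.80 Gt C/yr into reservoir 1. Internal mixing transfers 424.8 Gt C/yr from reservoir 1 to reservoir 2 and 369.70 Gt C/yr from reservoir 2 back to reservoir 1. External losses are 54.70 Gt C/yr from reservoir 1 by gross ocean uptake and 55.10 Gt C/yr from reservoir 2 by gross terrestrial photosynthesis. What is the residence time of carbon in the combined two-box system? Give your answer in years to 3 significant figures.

7.92 yr

Treat the two boxes together as one reservoir: the mixing fluxes between them are internal recycling, so τ = ΣM / Σ(external losses).
M_total = 224.9 + 644.7 = 869.60 Gt C.
ΣF_external_out = 54.70 + 55.10 = 109.80 Gt C/yr.
τ = M_total / ΣF_ext = 869.60 / 109.80 = 7.920 yr.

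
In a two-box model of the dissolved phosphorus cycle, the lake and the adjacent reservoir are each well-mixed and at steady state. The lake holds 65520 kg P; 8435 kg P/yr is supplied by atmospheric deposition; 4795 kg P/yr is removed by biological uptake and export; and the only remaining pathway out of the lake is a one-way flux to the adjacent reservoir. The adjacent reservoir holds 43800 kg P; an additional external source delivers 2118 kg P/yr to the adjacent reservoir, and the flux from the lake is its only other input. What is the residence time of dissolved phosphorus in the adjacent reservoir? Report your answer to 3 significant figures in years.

Balance the lake: ΣF_in = 8435.0 kg P/yr.
Flux to the adjacent reservoir = ΣF_in − (4795) = 3640.0 kg P/yr.
Total input to the adjacent reservoir = 3640.0 + 2118 = 5758.0 kg P/yr; at steady state this equals its total output.
τ = M / F = 43800 / 5758.0 = 7.607 yr.

7.61 yr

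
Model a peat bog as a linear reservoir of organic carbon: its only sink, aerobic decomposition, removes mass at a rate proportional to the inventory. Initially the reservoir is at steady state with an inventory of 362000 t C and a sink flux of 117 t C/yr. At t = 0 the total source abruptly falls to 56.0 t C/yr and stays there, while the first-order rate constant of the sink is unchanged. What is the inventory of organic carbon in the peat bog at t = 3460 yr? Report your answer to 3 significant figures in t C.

235000 t C

Residence time τ = M₀/F₀ = 3094 yr. The eventual steady state is M_∞ = M₀·(F₁/F₀) = 362000 × 56.0/117 = 173260 t C.
The anomaly ΔM(t) = M(t) − M_∞ decays as ΔM₀·e^(−t/τ) with ΔM₀ = 362000 − 173260 = 188700 t C.
At t = 3460 yr, e^(−t/τ) = e^(−1.118) = 0.3268, so ΔM = 61690 t C and M = 173260 + 61690 = 234950 t C.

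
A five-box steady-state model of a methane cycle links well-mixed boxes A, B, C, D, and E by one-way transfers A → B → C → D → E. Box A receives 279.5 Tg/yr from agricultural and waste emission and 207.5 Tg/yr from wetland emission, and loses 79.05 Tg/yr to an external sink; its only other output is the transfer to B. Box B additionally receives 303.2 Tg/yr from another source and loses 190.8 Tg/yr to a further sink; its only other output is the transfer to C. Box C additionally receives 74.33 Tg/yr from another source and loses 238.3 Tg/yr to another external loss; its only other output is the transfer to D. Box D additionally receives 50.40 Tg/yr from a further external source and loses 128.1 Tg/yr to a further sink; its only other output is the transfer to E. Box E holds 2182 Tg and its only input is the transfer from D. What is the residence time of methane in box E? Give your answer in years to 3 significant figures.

Box A: F(A→B) = (279.5 + 207.5) − 79.05 = 407.95 Tg/yr.
Box B: F(B→C) = (407.95 + 303.2) − 190.8 = 520.35 Tg/yr.
Box C: F(C→D) = (520.35 + 74.33) − 238.3 = 356.38 Tg/yr.
Box D: F(D→E) = (356.38 + 50.40) − 128.1 = 278.68 Tg/yr.
Box E throughput = its input = 278.68 Tg/yr; τ = 2182 / 278.68 = 7.830 yr.

7.83 yr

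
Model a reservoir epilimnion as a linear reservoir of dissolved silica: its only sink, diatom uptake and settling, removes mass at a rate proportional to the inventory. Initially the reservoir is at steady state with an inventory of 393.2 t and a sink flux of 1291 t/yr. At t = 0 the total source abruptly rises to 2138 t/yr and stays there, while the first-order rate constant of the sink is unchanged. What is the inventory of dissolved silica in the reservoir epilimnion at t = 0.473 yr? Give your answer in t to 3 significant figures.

597 t

τ = M₀/F₀ = 393.2/1291 = 0.3046 yr; rate constant k = 1/τ.
New steady state M_∞ = F₁/k = F₁·τ = 2138 × 0.3046 = 651.17 t.
M(t) = M_∞ + (M₀ − M_∞)·e^(−t/τ); t/τ = 0.473/0.3046 = 1.553, so e^(−t/τ) = 0.2116.
M(t) = 651.17 − 258.0 × 0.2116 = 596.58 t.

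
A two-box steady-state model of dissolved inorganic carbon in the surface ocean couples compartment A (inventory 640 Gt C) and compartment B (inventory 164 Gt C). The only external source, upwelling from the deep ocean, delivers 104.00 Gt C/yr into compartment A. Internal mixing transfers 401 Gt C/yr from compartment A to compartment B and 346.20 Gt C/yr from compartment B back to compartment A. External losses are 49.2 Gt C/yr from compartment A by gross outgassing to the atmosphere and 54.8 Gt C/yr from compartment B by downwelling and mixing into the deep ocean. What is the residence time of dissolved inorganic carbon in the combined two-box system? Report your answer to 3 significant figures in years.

7.73 yr

Residence time in the combined system uses the total inventory and the total *external* removal — internal exchanges between the two boxes cancel.
M_total = 640 + 164 = 804.00 Gt C.
ΣF_external_out = 49.2 + 54.8 = 104.00 Gt C/yr.
τ = M_total / ΣF_ext = 804.00 / 104.00 = 7.731 yr.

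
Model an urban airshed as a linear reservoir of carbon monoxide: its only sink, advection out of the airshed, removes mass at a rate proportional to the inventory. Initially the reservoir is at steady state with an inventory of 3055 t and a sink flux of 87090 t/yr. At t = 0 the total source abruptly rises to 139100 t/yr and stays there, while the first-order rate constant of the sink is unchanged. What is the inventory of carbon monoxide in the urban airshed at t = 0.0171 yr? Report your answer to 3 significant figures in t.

3760 t

The sink rate constant is k = F₀/M₀ = 87090/3055 = 28.51 yr⁻¹.
Solving dM/dt = F₁ − kM with M(0) = M₀ gives M(t) = F₁/k + (M₀ − F₁/k)·e^(−kt).
F₁/k = 139100/28.51 = 4879.4 t; kt = 28.51 × 0.0171 = 0.4875, e^(−kt) = 0.6142.
M(0.0171) = 4879.4 + (3055 − 4879.4) × 0.6142 = 4879.4 − 1121 = 3758.9 t.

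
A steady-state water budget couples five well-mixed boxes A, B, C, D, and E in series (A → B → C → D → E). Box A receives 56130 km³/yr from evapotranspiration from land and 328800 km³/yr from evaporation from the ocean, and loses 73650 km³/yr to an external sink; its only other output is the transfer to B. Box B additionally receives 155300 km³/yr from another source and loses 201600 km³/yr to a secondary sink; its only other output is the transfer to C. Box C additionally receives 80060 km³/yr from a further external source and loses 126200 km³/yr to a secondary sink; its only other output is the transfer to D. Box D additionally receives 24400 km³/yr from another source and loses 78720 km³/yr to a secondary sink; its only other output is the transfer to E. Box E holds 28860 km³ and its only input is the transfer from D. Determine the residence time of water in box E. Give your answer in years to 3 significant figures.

Box A: F(A→B) = (56130 + 328800) − 73650 = 311280 km³/yr.
Box B: F(B→C) = (311280 + 155300) − 201600 = 264980 km³/yr.
Box C: F(C→D) = (264980 + 80060) − 126200 = 218840 km³/yr.
Box D: F(D→E) = (218840 + 24400) − 78720 = 164520 km³/yr.
Box E throughput = its input = 164520 km³/yr; τ = 28860 / 164520 = 0.1754 yr.

0.175 yr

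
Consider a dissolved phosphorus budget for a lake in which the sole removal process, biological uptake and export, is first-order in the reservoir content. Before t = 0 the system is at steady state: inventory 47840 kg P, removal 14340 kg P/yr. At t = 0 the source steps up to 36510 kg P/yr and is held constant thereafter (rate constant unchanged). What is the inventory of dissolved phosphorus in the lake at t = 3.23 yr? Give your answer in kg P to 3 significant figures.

τ = M₀/F₀ = 47840/14340 = 3.336 yr; rate constant k = 1/τ.
New steady state M_∞ = F₁/k = F₁·τ = 36510 × 3.336 = 121800 kg P.
M(t) = M_∞ + (M₀ − M_∞)·e^(−t/τ); t/τ = 3.23/3.336 = 0.9682, so e^(−t/τ) = 0.3798.
M(t) = 121800 − 73960 × 0.3798 = 93713 kg P.

93700 kg P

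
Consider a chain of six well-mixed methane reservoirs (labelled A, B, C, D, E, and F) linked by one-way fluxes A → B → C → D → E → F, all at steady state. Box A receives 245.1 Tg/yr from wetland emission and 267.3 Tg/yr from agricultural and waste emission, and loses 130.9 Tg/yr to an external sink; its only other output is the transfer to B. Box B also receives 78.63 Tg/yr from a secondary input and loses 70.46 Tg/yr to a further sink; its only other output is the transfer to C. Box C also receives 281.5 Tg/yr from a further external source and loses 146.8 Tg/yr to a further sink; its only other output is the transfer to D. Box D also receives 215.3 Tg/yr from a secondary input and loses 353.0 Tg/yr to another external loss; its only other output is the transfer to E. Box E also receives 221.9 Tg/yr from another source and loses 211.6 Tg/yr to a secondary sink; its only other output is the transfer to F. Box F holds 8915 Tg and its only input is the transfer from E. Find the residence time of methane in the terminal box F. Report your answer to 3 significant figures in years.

Box A: F(A→B) = (245.1 + 267.3) − 130.9 = 381.50 Tg/yr.
Box B: F(B→C) = (381.50 + 78.63) − 70.46 = 389.67 Tg/yr.
Box C: F(C→D) = (389.67 + 281.5) − 146.8 = 524.37 Tg/yr.
Box D: F(D→E) = (524.37 + 215.3) − 353.0 = 386.67 Tg/yr.
Box E: F(E→F) = (386.67 + 221.9) − 211.6 = 396.97 Tg/yr.
Box F throughput = its input = 396.97 Tg/yr; τ = 8915 / 396.97 = 22.46 yr.

22.5 yr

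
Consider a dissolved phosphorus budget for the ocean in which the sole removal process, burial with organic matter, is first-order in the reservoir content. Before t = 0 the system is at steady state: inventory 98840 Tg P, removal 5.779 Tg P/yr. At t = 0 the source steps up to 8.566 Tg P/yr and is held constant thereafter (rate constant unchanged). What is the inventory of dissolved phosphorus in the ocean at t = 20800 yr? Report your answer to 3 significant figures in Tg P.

Residence time τ = M₀/F₀ = 17100 yr. The eventual steady state is M_∞ = M₀·(F₁/F₀) = 98840 × 8.566/5.779 = 146510 Tg P.
The anomaly ΔM(t) = M(t) − M_∞ decays as ΔM₀·e^(−t/τ) with ΔM₀ = 98840 − 146510 = −47670 Tg P.
At t = 20800 yr, e^(−t/τ) = e^(−1.216) = 0.2964, so ΔM = −14130 Tg P and M = 146510 − 14130 = 132380 Tg P.

132000 Tg P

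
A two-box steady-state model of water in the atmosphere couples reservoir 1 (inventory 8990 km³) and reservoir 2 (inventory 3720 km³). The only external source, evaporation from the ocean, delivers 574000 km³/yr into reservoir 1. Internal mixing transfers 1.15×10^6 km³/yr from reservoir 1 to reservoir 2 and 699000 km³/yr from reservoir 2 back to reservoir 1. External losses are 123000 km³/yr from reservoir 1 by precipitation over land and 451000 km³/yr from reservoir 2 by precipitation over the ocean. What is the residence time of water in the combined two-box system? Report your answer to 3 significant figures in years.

For the system as a whole, the A↔B exchange is internal and contributes nothing to the throughput; only the external sinks remove mass.
M_total = 8990 + 3720 = 12710 km³.
ΣF_external_out = 123000 + 451000 = 574000 km³/yr.
τ = M_total / ΣF_ext = 12710 / 574000 = 0.02214 yr.

0.0221 yr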